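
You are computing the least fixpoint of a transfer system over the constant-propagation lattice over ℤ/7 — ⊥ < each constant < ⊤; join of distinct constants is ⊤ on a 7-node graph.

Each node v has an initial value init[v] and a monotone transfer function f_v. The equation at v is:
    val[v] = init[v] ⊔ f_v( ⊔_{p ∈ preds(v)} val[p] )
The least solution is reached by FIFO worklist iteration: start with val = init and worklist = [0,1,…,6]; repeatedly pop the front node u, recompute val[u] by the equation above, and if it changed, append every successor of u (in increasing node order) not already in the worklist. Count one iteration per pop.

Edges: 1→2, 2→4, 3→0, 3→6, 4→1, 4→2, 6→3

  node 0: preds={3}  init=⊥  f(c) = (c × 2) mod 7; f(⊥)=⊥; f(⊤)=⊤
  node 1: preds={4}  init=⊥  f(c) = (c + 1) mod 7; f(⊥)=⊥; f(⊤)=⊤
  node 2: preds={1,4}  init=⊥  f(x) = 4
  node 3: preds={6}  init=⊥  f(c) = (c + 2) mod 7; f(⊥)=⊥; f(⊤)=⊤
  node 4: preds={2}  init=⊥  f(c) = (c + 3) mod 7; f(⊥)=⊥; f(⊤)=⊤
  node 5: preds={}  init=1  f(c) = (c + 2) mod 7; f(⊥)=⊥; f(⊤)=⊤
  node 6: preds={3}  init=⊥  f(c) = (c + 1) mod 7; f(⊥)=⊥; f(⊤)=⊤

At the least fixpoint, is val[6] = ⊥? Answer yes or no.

yes

Trace (9 dequeues):
  [1] u=0 | in ⊥ | out ⊥ | ==
  [2] u=1 | in ⊥ | out ⊥ | ==
  [3] u=2 | in ⊥ | out 4 | prev ⊥ | push {}
  [4] u=3 | in ⊥ | out ⊥ | ==
  [5] u=4 | in 4 | out 0 | prev ⊥ | push {1,2}
  [6] u=5 | in ⊥ | out 1 | ==
  [7] u=6 | in ⊥ | out ⊥ | ==
  [8] u=1 | in 0 | out 1 | prev ⊥ | push {}
  [9] u=2 | in ⊤ | out 4 | ==

Converged values:
  [0] ⊥
  [1] 1
  [2] 4
  [3] ⊥
  [4] 0
  [5] 1
  [6] ⊥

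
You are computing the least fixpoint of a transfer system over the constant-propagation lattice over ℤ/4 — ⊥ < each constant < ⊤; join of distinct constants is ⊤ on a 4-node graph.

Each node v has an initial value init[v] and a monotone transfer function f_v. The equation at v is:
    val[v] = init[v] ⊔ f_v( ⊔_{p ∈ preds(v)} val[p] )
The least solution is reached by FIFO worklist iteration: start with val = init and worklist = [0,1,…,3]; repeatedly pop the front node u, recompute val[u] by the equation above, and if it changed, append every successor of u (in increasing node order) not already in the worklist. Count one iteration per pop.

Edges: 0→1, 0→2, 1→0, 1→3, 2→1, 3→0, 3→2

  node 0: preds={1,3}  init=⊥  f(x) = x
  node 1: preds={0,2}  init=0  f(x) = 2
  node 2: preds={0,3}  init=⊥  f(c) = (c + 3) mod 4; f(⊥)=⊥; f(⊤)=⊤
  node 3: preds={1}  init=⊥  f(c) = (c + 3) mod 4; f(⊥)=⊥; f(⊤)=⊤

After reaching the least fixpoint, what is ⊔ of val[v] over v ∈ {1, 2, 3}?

⊤

Trace (8 dequeues):
  [1] u=0 | in 0 | out 0 | prev ⊥ | push {}
  [2] u=1 | in 0 | out ⊤ | prev 0 | push {0}
  [3] u=2 | in 0 | out 3 | prev ⊥ | push {1}
  [4] u=3 | in ⊤ | out ⊤ | prev ⊥ | push {2}
  [5] u=0 | in ⊤ | out ⊤ | prev 0 | push {}
  [6] u=1 | in ⊤ | out ⊤ | ==
  [7] u=2 | in ⊤ | out ⊤ | prev 3 | push {1}
  [8] u=1 | in ⊤ | out ⊤ | ==

Converged values:
  [0] ⊤
  [1] ⊤
  [2] ⊤
  [3] ⊤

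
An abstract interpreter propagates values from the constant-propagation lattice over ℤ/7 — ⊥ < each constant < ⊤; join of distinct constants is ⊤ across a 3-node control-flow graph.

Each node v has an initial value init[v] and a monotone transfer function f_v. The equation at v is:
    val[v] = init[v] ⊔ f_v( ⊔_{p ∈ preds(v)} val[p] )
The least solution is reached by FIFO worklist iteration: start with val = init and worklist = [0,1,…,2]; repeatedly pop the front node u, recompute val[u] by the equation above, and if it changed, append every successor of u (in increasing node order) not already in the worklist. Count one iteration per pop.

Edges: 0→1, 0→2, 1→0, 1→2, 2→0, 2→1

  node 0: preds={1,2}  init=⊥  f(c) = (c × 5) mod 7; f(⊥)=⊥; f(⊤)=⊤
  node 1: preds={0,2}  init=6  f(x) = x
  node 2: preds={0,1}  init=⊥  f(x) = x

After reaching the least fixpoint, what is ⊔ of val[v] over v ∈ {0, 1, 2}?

Iteration log — 6 steps:
  step 1. node 0  ⊔preds=6  new=2  old=⊥  +wl: 
  step 2. node 1  ⊔preds=2  new=⊤  old=6  +wl: 0
  step 3. node 2  ⊔preds=⊤  new=⊤  old=⊥  +wl: 1
  step 4. node 0  ⊔preds=⊤  new=⊤  old=2  +wl: 2
  step 5. node 1  ⊔preds=⊤  new=⊤  stable
  step 6. node 2  ⊔preds=⊤  new=⊤  stable

Least fixpoint reached:
  node 0: ⊤
  node 1: ⊤
  node 2: ⊤

⊤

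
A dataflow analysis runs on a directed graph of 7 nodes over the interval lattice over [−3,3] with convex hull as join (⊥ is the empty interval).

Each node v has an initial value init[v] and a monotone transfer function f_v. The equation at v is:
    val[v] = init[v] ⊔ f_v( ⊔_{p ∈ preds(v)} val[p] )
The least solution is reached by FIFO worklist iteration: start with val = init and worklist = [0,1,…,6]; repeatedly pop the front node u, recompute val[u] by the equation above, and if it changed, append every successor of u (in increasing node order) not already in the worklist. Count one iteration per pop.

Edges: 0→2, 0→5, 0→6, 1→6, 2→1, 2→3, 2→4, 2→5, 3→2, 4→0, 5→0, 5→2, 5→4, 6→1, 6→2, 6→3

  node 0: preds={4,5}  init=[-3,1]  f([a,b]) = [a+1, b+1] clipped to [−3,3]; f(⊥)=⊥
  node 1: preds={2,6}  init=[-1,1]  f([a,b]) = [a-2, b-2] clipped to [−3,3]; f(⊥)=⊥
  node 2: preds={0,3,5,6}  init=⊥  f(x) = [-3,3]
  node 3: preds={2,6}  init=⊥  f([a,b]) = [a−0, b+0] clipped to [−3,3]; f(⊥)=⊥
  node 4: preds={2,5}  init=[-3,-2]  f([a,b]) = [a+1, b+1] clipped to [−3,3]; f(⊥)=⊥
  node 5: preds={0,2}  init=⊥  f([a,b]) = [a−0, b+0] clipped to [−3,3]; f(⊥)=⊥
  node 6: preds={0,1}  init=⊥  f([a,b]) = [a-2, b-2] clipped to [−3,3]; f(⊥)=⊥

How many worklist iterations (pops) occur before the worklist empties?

17

Worklist (17 pops):
  #1 pop 0: in=[-3,-2] → [-3,1] (no change)
  #2 pop 1: in=⊥ → [-1,1] (no change)
  #3 pop 2: in=[-3,1] → [-3,3] (was ⊥); enqueue [1]
  #4 pop 3: in=[-3,3] → [-3,3] (was ⊥); enqueue [2]
  #5 pop 4: in=[-3,3] → [-3,3] (was [-3,-2]); enqueue [0]
  #6 pop 5: in=[-3,3] → [-3,3] (was ⊥); enqueue [4]
  #7 pop 6: in=[-3,1] → [-3,-1] (was ⊥); enqueue [3]
  #8 pop 1: in=[-3,3] → [-3,1] (was [-1,1]); enqueue [6]
  #9 pop 2: in=[-3,3] → [-3,3] (no change)
  #10 pop 0: in=[-3,3] → [-3,3] (was [-3,1]); enqueue [2,5]
  #11 pop 4: in=[-3,3] → [-3,3] (no change)
  #12 pop 3: in=[-3,3] → [-3,3] (no change)
  #13 pop 6: in=[-3,3] → [-3,1] (was [-3,-1]); enqueue [1,3]
  #14 pop 2: in=[-3,3] → [-3,3] (no change)
  #15 pop 5: in=[-3,3] → [-3,3] (no change)
  #16 pop 1: in=[-3,3] → [-3,1] (no change)
  #17 pop 3: in=[-3,3] → [-3,3] (no change)

Fixpoint:
  val[0] = [-3,3]
  val[1] = [-3,1]
  val[2] = [-3,3]
  val[3] = [-3,3]
  val[4] = [-3,3]
  val[5] = [-3,3]
  val[6] = [-3,1]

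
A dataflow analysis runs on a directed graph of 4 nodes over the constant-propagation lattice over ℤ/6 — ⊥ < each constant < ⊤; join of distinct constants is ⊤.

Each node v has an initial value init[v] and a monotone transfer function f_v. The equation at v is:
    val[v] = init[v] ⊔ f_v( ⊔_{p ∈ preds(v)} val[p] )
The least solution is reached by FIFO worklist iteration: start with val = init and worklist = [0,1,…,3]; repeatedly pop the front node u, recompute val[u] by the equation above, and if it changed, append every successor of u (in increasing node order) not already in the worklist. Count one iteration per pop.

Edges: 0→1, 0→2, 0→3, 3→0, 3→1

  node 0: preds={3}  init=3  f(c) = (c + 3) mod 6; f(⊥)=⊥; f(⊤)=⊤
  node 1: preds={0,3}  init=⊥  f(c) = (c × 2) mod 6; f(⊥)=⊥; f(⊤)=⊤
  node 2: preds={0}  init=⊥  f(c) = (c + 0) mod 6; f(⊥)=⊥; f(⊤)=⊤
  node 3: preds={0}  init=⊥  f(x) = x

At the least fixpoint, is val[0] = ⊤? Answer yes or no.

yes

Trace (10 dequeues):
  [1] u=0 | in ⊥ | out 3 | ==
  [2] u=1 | in 3 | out 0 | prev ⊥ | push {}
  [3] u=2 | in 3 | out 3 | prev ⊥ | push {}
  [4] u=3 | in 3 | out 3 | prev ⊥ | push {0,1}
  [5] u=0 | in 3 | out ⊤ | prev 3 | push {2,3}
  [6] u=1 | in ⊤ | out ⊤ | prev 0 | push {}
  [7] u=2 | in ⊤ | out ⊤ | prev 3 | push {}
  [8] u=3 | in ⊤ | out ⊤ | prev 3 | push {0,1}
  [9] u=0 | in ⊤ | out ⊤ | ==
  [10] u=1 | in ⊤ | out ⊤ | ==

Converged values:
  [0] ⊤
  [1] ⊤
  [2] ⊤
  [3] ⊤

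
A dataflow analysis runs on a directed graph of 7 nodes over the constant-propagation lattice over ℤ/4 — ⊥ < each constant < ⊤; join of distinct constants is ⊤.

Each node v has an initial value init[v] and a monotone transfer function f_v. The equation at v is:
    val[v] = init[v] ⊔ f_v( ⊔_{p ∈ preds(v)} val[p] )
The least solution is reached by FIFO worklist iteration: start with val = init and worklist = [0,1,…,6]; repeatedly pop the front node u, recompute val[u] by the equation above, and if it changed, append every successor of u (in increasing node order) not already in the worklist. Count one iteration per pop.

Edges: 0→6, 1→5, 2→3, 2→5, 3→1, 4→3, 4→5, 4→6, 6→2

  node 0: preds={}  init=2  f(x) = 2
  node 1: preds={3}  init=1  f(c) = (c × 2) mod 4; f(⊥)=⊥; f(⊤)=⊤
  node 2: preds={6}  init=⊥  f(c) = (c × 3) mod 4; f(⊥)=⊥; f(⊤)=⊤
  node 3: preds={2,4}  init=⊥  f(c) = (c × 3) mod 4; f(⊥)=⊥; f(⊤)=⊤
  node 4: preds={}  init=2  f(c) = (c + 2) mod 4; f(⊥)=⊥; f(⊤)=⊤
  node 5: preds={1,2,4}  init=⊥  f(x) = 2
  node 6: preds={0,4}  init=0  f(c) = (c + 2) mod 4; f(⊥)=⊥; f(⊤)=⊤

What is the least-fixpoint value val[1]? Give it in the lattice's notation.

⊤

Trace (9 dequeues):
  [1] u=0 | in ⊥ | out 2 | ==
  [2] u=1 | in ⊥ | out 1 | ==
  [3] u=2 | in 0 | out 0 | prev ⊥ | push {}
  [4] u=3 | in ⊤ | out ⊤ | prev ⊥ | push {1}
  [5] u=4 | in ⊥ | out 2 | ==
  [6] u=5 | in ⊤ | out 2 | prev ⊥ | push {}
  [7] u=6 | in 2 | out 0 | ==
  [8] u=1 | in ⊤ | out ⊤ | prev 1 | push {5}
  [9] u=5 | in ⊤ | out 2 | ==

Converged values:
  [0] 2
  [1] ⊤
  [2] 0
  [3] ⊤
  [4] 2
  [5] 2
  [6] 0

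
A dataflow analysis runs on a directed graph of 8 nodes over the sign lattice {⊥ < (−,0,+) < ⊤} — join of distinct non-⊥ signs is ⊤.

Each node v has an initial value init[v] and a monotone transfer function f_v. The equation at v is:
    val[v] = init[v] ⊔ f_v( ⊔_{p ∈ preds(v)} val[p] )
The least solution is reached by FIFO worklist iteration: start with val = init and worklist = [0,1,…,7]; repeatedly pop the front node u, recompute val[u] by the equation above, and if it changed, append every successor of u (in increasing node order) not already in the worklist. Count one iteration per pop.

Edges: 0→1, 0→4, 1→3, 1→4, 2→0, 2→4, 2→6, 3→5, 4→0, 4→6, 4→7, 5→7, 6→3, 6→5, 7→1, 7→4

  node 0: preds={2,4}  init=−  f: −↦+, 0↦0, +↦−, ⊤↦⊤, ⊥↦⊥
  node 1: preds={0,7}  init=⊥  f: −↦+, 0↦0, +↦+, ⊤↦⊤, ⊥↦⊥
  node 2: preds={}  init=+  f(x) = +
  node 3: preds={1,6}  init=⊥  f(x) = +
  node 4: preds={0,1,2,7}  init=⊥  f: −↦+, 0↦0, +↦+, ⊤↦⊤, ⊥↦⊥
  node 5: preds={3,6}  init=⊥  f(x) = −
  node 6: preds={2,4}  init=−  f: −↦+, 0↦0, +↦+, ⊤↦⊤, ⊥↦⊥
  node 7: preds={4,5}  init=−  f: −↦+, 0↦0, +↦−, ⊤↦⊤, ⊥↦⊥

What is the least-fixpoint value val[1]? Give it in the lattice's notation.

Trace (14 dequeues):
  [1] u=0 | in + | out − | ==
  [2] u=1 | in − | out + | prev ⊥ | push {}
  [3] u=2 | in ⊥ | out + | ==
  [4] u=3 | in ⊤ | out + | prev ⊥ | push {}
  [5] u=4 | in ⊤ | out ⊤ | prev ⊥ | push {0}
  [6] u=5 | in ⊤ | out − | prev ⊥ | push {}
  [7] u=6 | in ⊤ | out ⊤ | prev − | push {3,5}
  [8] u=7 | in ⊤ | out ⊤ | prev − | push {1,4}
  [9] u=0 | in ⊤ | out ⊤ | prev − | push {}
  [10] u=3 | in ⊤ | out + | ==
  [11] u=5 | in ⊤ | out − | ==
  [12] u=1 | in ⊤ | out ⊤ | prev + | push {3}
  [13] u=4 | in ⊤ | out ⊤ | ==
  [14] u=3 | in ⊤ | out + | ==

Converged values:
  [0] ⊤
  [1] ⊤
  [2] +
  [3] +
  [4] ⊤
  [5] −
  [6] ⊤
  [7] ⊤

⊤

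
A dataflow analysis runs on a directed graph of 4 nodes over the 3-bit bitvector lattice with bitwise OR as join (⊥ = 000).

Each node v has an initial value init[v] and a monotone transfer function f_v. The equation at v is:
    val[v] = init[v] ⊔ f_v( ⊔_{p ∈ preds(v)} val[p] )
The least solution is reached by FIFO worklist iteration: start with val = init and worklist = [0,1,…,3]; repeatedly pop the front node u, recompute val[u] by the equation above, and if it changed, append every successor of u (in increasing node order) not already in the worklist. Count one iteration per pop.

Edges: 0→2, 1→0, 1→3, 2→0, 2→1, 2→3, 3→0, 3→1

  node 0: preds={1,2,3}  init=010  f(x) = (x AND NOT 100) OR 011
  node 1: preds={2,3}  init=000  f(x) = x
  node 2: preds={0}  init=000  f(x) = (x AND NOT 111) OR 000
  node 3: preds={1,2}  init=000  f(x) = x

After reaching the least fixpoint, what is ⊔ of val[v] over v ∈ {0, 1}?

Worklist (4 pops):
  #1 pop 0: in=000 → 011 (was 010); enqueue []
  #2 pop 1: in=000 → 000 (no change)
  #3 pop 2: in=011 → 000 (no change)
  #4 pop 3: in=000 → 000 (no change)

Fixpoint:
  val[0] = 011
  val[1] = 000
  val[2] = 000
  val[3] = 000

011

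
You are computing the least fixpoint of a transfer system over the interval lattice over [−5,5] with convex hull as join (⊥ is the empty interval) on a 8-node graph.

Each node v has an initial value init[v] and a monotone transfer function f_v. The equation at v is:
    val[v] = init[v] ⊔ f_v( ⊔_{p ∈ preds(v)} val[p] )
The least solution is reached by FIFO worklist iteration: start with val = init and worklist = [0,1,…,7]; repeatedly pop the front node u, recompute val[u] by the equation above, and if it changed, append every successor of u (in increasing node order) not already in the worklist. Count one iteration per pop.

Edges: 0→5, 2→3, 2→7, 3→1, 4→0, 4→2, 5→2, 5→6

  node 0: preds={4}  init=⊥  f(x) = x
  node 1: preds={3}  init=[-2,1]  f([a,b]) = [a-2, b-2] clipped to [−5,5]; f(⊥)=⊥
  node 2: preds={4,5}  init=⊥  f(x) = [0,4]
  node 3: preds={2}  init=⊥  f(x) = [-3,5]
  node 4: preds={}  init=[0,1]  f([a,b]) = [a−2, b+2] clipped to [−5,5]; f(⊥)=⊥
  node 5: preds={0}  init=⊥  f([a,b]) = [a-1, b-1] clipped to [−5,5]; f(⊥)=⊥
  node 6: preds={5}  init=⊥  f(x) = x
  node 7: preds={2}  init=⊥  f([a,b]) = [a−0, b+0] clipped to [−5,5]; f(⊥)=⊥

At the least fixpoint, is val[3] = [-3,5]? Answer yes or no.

yes

Worklist (10 pops):
  #1 pop 0: in=[0,1] → [0,1] (was ⊥); enqueue []
  #2 pop 1: in=⊥ → [-2,1] (no change)
  #3 pop 2: in=[0,1] → [0,4] (was ⊥); enqueue []
  #4 pop 3: in=[0,4] → [-3,5] (was ⊥); enqueue [1]
  #5 pop 4: in=⊥ → [0,1] (no change)
  #6 pop 5: in=[0,1] → [-1,0] (was ⊥); enqueue [2]
  #7 pop 6: in=[-1,0] → [-1,0] (was ⊥); enqueue []
  #8 pop 7: in=[0,4] → [0,4] (was ⊥); enqueue []
  #9 pop 1: in=[-3,5] → [-5,3] (was [-2,1]); enqueue []
  #10 pop 2: in=[-1,1] → [0,4] (no change)

Fixpoint:
  val[0] = [0,1]
  val[1] = [-5,3]
  val[2] = [0,4]
  val[3] = [-3,5]
  val[4] = [0,1]
  val[5] = [-1,0]
  val[6] = [-1,0]
  val[7] = [0,4]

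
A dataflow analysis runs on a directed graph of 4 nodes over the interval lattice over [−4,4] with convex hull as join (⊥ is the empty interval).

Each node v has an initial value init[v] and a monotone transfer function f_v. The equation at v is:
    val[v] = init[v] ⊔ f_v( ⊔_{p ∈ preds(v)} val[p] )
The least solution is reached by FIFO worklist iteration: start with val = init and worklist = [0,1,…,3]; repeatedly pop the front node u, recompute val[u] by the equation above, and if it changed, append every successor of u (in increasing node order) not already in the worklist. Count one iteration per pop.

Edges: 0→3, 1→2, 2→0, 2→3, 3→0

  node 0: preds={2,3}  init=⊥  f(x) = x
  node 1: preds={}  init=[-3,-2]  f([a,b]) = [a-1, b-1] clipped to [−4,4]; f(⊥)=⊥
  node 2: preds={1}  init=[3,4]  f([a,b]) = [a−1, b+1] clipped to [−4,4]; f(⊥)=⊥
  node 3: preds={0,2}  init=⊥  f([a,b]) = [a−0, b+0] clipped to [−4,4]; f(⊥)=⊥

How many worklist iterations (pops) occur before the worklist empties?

6

Trace (6 dequeues):
  [1] u=0 | in [3,4] | out [3,4] | prev ⊥ | push {}
  [2] u=1 | in ⊥ | out [-3,-2] | ==
  [3] u=2 | in [-3,-2] | out [-4,4] | prev [3,4] | push {0}
  [4] u=3 | in [-4,4] | out [-4,4] | prev ⊥ | push {}
  [5] u=0 | in [-4,4] | out [-4,4] | prev [3,4] | push {3}
  [6] u=3 | in [-4,4] | out [-4,4] | ==

Converged values:
  [0] [-4,4]
  [1] [-3,-2]
  [2] [-4,4]
  [3] [-4,4]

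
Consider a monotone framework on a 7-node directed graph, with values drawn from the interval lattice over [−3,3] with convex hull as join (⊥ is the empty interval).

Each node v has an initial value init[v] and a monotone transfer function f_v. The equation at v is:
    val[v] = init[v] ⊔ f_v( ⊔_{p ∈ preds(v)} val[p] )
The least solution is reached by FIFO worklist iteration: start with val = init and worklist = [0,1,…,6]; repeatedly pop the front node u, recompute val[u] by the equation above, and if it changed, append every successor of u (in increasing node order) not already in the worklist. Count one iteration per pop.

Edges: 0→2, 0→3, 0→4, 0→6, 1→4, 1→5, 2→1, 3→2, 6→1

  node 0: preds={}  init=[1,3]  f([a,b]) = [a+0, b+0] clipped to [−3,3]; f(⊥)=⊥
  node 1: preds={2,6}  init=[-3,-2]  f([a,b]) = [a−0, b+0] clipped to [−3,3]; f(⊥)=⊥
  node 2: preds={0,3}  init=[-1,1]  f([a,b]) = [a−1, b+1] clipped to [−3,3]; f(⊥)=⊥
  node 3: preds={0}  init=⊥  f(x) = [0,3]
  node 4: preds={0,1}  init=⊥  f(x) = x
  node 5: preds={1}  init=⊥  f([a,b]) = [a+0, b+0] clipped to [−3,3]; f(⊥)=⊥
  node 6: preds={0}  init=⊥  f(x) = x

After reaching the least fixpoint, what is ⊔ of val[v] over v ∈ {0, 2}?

Trace (11 dequeues):
  [1] u=0 | in ⊥ | out [1,3] | ==
  [2] u=1 | in [-1,1] | out [-3,1] | prev [-3,-2] | push {}
  [3] u=2 | in [1,3] | out [-1,3] | prev [-1,1] | push {1}
  [4] u=3 | in [1,3] | out [0,3] | prev ⊥ | push {2}
  [5] u=4 | in [-3,3] | out [-3,3] | prev ⊥ | push {}
  [6] u=5 | in [-3,1] | out [-3,1] | prev ⊥ | push {}
  [7] u=6 | in [1,3] | out [1,3] | prev ⊥ | push {}
  [8] u=1 | in [-1,3] | out [-3,3] | prev [-3,1] | push {4,5}
  [9] u=2 | in [0,3] | out [-1,3] | ==
  [10] u=4 | in [-3,3] | out [-3,3] | ==
  [11] u=5 | in [-3,3] | out [-3,3] | prev [-3,1] | push {}

Converged values:
  [0] [1,3]
  [1] [-3,3]
  [2] [-1,3]
  [3] [0,3]
  [4] [-3,3]
  [5] [-3,3]
  [6] [1,3]

[-1,3]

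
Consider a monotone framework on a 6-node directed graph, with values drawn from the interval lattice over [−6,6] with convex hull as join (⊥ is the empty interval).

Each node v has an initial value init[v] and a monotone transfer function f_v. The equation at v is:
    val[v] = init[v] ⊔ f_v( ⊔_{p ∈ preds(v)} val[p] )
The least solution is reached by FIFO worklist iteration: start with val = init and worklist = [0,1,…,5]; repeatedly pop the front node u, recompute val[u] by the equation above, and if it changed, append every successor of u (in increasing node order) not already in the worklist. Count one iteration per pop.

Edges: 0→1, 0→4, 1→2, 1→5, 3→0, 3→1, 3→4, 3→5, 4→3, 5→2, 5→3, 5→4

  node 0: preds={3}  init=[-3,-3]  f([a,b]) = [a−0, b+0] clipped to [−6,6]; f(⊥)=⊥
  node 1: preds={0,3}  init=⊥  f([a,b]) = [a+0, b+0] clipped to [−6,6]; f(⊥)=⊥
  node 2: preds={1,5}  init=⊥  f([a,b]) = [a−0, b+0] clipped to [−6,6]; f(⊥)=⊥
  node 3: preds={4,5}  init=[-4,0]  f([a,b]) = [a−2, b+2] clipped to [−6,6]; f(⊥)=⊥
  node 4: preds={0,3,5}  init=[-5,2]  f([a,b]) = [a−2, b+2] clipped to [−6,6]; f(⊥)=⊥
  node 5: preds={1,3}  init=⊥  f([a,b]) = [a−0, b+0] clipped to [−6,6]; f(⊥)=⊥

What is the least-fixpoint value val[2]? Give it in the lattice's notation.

Worklist (18 pops):
  #1 pop 0: in=[-4,0] → [-4,0] (was [-3,-3]); enqueue []
  #2 pop 1: in=[-4,0] → [-4,0] (was ⊥); enqueue []
  #3 pop 2: in=[-4,0] → [-4,0] (was ⊥); enqueue []
  #4 pop 3: in=[-5,2] → [-6,4] (was [-4,0]); enqueue [0,1]
  #5 pop 4: in=[-6,4] → [-6,6] (was [-5,2]); enqueue [3]
  #6 pop 5: in=[-6,4] → [-6,4] (was ⊥); enqueue [2,4]
  #7 pop 0: in=[-6,4] → [-6,4] (was [-4,0]); enqueue []
  #8 pop 1: in=[-6,4] → [-6,4] (was [-4,0]); enqueue [5]
  #9 pop 3: in=[-6,6] → [-6,6] (was [-6,4]); enqueue [0,1]
  #10 pop 2: in=[-6,4] → [-6,4] (was [-4,0]); enqueue []
  #11 pop 4: in=[-6,6] → [-6,6] (no change)
  #12 pop 5: in=[-6,6] → [-6,6] (was [-6,4]); enqueue [2,3,4]
  #13 pop 0: in=[-6,6] → [-6,6] (was [-6,4]); enqueue []
  #14 pop 1: in=[-6,6] → [-6,6] (was [-6,4]); enqueue [5]
  #15 pop 2: in=[-6,6] → [-6,6] (was [-6,4]); enqueue []
  #16 pop 3: in=[-6,6] → [-6,6] (no change)
  #17 pop 4: in=[-6,6] → [-6,6] (no change)
  #18 pop 5: in=[-6,6] → [-6,6] (no change)

Fixpoint:
  val[0] = [-6,6]
  val[1] = [-6,6]
  val[2] = [-6,6]
  val[3] = [-6,6]
  val[4] = [-6,6]
  val[5] = [-6,6]

[-6,6]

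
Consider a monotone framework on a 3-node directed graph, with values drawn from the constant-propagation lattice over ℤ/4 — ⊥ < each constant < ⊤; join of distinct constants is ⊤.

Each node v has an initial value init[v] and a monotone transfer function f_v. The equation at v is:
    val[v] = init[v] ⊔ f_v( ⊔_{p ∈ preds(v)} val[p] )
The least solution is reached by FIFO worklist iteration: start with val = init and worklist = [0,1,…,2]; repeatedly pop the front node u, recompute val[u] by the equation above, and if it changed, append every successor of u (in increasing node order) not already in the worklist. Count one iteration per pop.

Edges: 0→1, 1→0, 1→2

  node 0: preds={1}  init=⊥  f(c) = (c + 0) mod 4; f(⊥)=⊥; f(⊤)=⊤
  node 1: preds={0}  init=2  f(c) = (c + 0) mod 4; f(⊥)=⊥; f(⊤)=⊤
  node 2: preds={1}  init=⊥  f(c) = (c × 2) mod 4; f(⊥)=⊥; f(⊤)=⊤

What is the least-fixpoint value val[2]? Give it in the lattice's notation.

Trace (3 dequeues):
  [1] u=0 | in 2 | out 2 | prev ⊥ | push {}
  [2] u=1 | in 2 | out 2 | ==
  [3] u=2 | in 2 | out 0 | prev ⊥ | push {}

Converged values:
  [0] 2
  [1] 2
  [2] 0

0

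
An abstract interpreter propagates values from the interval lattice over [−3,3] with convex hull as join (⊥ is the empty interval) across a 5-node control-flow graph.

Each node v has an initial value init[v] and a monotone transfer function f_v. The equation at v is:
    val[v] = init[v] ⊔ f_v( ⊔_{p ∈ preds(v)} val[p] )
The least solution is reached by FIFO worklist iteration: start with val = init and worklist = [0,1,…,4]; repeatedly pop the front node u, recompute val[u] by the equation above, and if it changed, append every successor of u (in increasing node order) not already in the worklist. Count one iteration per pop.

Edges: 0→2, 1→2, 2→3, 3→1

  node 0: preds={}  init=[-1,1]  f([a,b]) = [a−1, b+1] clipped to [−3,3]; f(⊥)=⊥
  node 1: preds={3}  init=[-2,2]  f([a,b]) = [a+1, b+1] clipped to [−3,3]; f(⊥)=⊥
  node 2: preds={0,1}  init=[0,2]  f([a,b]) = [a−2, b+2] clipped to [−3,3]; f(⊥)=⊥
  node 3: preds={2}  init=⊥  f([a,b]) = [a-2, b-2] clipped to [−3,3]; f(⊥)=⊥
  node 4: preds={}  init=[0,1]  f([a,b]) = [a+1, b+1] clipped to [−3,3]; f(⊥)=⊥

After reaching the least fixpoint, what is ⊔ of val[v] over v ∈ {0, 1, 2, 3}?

Trace (6 dequeues):
  [1] u=0 | in ⊥ | out [-1,1] | ==
  [2] u=1 | in ⊥ | out [-2,2] | ==
  [3] u=2 | in [-2,2] | out [-3,3] | prev [0,2] | push {}
  [4] u=3 | in [-3,3] | out [-3,1] | prev ⊥ | push {1}
  [5] u=4 | in ⊥ | out [0,1] | ==
  [6] u=1 | in [-3,1] | out [-2,2] | ==

Converged values:
  [0] [-1,1]
  [1] [-2,2]
  [2] [-3,3]
  [3] [-3,1]
  [4] [0,1]

[-3,3]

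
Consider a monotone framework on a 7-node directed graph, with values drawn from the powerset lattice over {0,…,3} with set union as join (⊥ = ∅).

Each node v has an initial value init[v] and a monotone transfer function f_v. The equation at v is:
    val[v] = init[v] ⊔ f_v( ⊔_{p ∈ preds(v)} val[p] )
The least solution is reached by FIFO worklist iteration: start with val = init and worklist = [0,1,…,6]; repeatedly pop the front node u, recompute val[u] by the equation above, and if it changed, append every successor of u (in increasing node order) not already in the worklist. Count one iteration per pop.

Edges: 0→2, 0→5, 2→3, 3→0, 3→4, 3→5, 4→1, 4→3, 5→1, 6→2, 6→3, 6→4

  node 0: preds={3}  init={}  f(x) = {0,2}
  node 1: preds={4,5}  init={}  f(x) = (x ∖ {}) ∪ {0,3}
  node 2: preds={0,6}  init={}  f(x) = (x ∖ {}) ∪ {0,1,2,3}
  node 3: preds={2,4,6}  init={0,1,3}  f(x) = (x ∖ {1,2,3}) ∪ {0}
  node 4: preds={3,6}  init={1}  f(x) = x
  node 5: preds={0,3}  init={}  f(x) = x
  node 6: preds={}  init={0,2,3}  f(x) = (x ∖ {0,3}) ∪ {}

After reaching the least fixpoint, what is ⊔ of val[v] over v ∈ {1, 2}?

{0,1,2,3}

Trace (9 dequeues):
  [1] u=0 | in {0,1,3} | out {0,2} | prev {} | push {}
  [2] u=1 | in {1} | out {0,1,3} | prev {} | push {}
  [3] u=2 | in {0,2,3} | out {0,1,2,3} | prev {} | push {}
  [4] u=3 | in {0,1,2,3} | out {0,1,3} | ==
  [5] u=4 | in {0,1,2,3} | out {0,1,2,3} | prev {1} | push {1,3}
  [6] u=5 | in {0,1,2,3} | out {0,1,2,3} | prev {} | push {}
  [7] u=6 | in {} | out {0,2,3} | ==
  [8] u=1 | in {0,1,2,3} | out {0,1,2,3} | prev {0,1,3} | push {}
  [9] u=3 | in {0,1,2,3} | out {0,1,3} | ==

Converged values:
  [0] {0,2}
  [1] {0,1,2,3}
  [2] {0,1,2,3}
  [3] {0,1,3}
  [4] {0,1,2,3}
  [5] {0,1,2,3}
  [6] {0,2,3}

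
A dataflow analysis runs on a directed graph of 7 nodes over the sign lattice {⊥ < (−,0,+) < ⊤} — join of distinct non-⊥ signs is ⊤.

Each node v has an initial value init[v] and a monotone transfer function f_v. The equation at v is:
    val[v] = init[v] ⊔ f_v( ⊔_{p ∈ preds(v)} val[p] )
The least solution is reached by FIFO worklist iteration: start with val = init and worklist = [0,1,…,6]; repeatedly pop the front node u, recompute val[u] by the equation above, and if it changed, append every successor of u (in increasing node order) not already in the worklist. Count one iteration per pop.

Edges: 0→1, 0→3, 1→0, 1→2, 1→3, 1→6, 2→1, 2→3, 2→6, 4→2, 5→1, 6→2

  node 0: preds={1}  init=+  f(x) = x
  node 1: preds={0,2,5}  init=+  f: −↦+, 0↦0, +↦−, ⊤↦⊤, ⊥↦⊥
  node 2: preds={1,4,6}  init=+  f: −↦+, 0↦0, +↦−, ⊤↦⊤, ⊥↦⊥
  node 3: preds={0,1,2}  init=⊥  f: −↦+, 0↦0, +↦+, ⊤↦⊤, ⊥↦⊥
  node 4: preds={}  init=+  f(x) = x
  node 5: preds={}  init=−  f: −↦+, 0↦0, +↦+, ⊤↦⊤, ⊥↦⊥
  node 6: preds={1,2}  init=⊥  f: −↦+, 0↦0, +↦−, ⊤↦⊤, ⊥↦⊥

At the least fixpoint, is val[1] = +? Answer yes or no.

Iteration log — 11 steps:
  step 1. node 0  ⊔preds=+  new=+  stable
  step 2. node 1  ⊔preds=⊤  new=⊤  old=+  +wl: 0
  step 3. node 2  ⊔preds=⊤  new=⊤  old=+  +wl: 1
  step 4. node 3  ⊔preds=⊤  new=⊤  old=⊥  +wl: 
  step 5. node 4  ⊔preds=⊥  new=+  stable
  step 6. node 5  ⊔preds=⊥  new=−  stable
  step 7. node 6  ⊔preds=⊤  new=⊤  old=⊥  +wl: 2
  step 8. node 0  ⊔preds=⊤  new=⊤  old=+  +wl: 3
  step 9. node 1  ⊔preds=⊤  new=⊤  stable
  step 10. node 2  ⊔preds=⊤  new=⊤  stable
  step 11. node 3  ⊔preds=⊤  new=⊤  stable

Least fixpoint reached:
  node 0: ⊤
  node 1: ⊤
  node 2: ⊤
  node 3: ⊤
  node 4: +
  node 5: −
  node 6: ⊤

no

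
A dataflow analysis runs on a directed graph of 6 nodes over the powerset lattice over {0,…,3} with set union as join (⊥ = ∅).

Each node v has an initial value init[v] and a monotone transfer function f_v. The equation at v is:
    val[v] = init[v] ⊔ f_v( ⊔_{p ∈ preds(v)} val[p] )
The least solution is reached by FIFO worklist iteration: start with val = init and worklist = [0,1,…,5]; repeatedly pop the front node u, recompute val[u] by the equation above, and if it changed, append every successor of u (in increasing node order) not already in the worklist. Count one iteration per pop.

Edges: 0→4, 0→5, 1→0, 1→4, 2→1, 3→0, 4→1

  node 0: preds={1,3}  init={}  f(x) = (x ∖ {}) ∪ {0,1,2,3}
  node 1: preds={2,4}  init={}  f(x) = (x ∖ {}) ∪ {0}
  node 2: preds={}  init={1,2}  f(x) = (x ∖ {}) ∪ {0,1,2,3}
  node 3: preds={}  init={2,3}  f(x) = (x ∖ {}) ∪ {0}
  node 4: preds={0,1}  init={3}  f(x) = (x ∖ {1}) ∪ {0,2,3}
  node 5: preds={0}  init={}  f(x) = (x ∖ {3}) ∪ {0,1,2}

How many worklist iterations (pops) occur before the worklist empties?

Worklist (8 pops):
  #1 pop 0: in={2,3} → {0,1,2,3} (was {}); enqueue []
  #2 pop 1: in={1,2,3} → {0,1,2,3} (was {}); enqueue [0]
  #3 pop 2: in={} → {0,1,2,3} (was {1,2}); enqueue [1]
  #4 pop 3: in={} → {0,2,3} (was {2,3}); enqueue []
  #5 pop 4: in={0,1,2,3} → {0,2,3} (was {3}); enqueue []
  #6 pop 5: in={0,1,2,3} → {0,1,2} (was {}); enqueue []
  #7 pop 0: in={0,1,2,3} → {0,1,2,3} (no change)
  #8 pop 1: in={0,1,2,3} → {0,1,2,3} (no change)

Fixpoint:
  val[0] = {0,1,2,3}
  val[1] = {0,1,2,3}
  val[2] = {0,1,2,3}
  val[3] = {0,2,3}
  val[4] = {0,2,3}
  val[5] = {0,1,2}

8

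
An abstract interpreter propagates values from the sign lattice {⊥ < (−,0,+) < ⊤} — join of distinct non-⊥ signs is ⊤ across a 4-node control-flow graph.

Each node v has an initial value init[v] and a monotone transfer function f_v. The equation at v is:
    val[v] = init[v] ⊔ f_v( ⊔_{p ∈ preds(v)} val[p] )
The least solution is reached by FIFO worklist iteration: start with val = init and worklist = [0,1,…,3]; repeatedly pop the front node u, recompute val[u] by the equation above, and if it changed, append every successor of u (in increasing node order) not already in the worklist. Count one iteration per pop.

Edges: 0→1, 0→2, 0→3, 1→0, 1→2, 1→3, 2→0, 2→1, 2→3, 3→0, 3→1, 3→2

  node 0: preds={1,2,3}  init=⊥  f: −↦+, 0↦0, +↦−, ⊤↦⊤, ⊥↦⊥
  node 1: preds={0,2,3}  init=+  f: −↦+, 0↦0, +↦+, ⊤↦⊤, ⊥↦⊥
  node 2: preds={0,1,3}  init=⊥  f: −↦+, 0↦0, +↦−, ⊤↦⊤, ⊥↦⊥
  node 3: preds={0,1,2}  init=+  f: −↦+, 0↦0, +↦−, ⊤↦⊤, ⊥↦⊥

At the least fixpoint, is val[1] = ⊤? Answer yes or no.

yes

Worklist (8 pops):
  #1 pop 0: in=+ → − (was ⊥); enqueue []
  #2 pop 1: in=⊤ → ⊤ (was +); enqueue [0]
  #3 pop 2: in=⊤ → ⊤ (was ⊥); enqueue [1]
  #4 pop 3: in=⊤ → ⊤ (was +); enqueue [2]
  #5 pop 0: in=⊤ → ⊤ (was −); enqueue [3]
  #6 pop 1: in=⊤ → ⊤ (no change)
  #7 pop 2: in=⊤ → ⊤ (no change)
  #8 pop 3: in=⊤ → ⊤ (no change)

Fixpoint:
  val[0] = ⊤
  val[1] = ⊤
  val[2] = ⊤
  val[3] = ⊤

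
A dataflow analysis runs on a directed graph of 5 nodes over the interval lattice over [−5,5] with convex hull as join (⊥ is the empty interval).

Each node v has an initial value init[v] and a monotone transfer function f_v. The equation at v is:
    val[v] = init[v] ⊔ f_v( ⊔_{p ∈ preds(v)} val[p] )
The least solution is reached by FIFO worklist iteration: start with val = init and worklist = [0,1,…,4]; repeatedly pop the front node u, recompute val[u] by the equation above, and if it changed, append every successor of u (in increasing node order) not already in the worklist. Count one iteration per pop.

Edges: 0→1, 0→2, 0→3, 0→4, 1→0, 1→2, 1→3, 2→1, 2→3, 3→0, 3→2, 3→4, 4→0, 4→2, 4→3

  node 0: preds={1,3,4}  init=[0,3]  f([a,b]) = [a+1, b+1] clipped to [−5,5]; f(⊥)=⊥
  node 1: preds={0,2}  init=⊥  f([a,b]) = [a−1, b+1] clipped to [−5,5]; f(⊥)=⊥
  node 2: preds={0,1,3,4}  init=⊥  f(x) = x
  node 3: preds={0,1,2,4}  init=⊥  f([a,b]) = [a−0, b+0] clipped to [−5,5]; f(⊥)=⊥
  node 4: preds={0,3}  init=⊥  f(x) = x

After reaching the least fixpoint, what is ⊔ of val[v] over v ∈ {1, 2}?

[-5,5]

Iteration log — 30 steps:
  step 1. node 0  ⊔preds=⊥  new=[0,3]  stable
  step 2. node 1  ⊔preds=[0,3]  new=[-1,4]  old=⊥  +wl: 0
  step 3. node 2  ⊔preds=[-1,4]  new=[-1,4]  old=⊥  +wl: 1
  step 4. node 3  ⊔preds=[-1,4]  new=[-1,4]  old=⊥  +wl: 2
  step 5. node 4  ⊔preds=[-1,4]  new=[-1,4]  old=⊥  +wl: 3
  step 6. node 0  ⊔preds=[-1,4]  new=[0,5]  old=[0,3]  +wl: 4
  step 7. node 1  ⊔preds=[-1,5]  new=[-2,5]  old=[-1,4]  +wl: 0
  step 8. node 2  ⊔preds=[-2,5]  new=[-2,5]  old=[-1,4]  +wl: 1
  step 9. node 3  ⊔preds=[-2,5]  new=[-2,5]  old=[-1,4]  +wl: 2
  step 10. node 4  ⊔preds=[-2,5]  new=[-2,5]  old=[-1,4]  +wl: 3
  step 11. node 0  ⊔preds=[-2,5]  new=[-1,5]  old=[0,5]  +wl: 4
  step 12. node 1  ⊔preds=[-2,5]  new=[-3,5]  old=[-2,5]  +wl: 0
  step 13. node 2  ⊔preds=[-3,5]  new=[-3,5]  old=[-2,5]  +wl: 1
  step 14. node 3  ⊔preds=[-3,5]  new=[-3,5]  old=[-2,5]  +wl: 2
  step 15. node 4  ⊔preds=[-3,5]  new=[-3,5]  old=[-2,5]  +wl: 3
  step 16. node 0  ⊔preds=[-3,5]  new=[-2,5]  old=[-1,5]  +wl: 4
  step 17. node 1  ⊔preds=[-3,5]  new=[-4,5]  old=[-3,5]  +wl: 0
  step 18. node 2  ⊔preds=[-4,5]  new=[-4,5]  old=[-3,5]  +wl: 1
  step 19. node 3  ⊔preds=[-4,5]  new=[-4,5]  old=[-3,5]  +wl: 2
  step 20. node 4  ⊔preds=[-4,5]  new=[-4,5]  old=[-3,5]  +wl: 3
  step 21. node 0  ⊔preds=[-4,5]  new=[-3,5]  old=[-2,5]  +wl: 4
  step 22. node 1  ⊔preds=[-4,5]  new=[-5,5]  old=[-4,5]  +wl: 0
  step 23. node 2  ⊔preds=[-5,5]  new=[-5,5]  old=[-4,5]  +wl: 1
  step 24. node 3  ⊔preds=[-5,5]  new=[-5,5]  old=[-4,5]  +wl: 2
  step 25. node 4  ⊔preds=[-5,5]  new=[-5,5]  old=[-4,5]  +wl: 3
  step 26. node 0  ⊔preds=[-5,5]  new=[-4,5]  old=[-3,5]  +wl: 4
  step 27. node 1  ⊔preds=[-5,5]  new=[-5,5]  stable
  step 28. node 2  ⊔preds=[-5,5]  new=[-5,5]  stable
  step 29. node 3  ⊔preds=[-5,5]  new=[-5,5]  stable
  step 30. node 4  ⊔preds=[-5,5]  new=[-5,5]  stable

Least fixpoint reached:
  node 0: [-4,5]
  node 1: [-5,5]
  node 2: [-5,5]
  node 3: [-5,5]
  node 4: [-5,5]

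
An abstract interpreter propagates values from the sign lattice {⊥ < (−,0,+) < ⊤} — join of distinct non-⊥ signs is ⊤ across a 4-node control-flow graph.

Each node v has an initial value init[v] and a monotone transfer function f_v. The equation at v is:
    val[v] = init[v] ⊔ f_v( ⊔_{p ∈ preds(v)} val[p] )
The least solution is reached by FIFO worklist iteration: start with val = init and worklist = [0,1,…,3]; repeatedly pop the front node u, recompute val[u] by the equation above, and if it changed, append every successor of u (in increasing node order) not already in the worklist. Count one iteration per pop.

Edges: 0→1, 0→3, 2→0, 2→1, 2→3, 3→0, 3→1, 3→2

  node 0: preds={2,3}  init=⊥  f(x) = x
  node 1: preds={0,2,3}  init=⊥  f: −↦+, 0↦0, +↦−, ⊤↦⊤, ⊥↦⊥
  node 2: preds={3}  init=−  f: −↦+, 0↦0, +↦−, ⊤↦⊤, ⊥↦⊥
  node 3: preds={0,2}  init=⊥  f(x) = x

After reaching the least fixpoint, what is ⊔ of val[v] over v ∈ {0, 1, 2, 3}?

⊤

Trace (13 dequeues):
  [1] u=0 | in − | out − | prev ⊥ | push {}
  [2] u=1 | in − | out + | prev ⊥ | push {}
  [3] u=2 | in ⊥ | out − | ==
  [4] u=3 | in − | out − | prev ⊥ | push {0,1,2}
  [5] u=0 | in − | out − | ==
  [6] u=1 | in − | out + | ==
  [7] u=2 | in − | out ⊤ | prev − | push {0,1,3}
  [8] u=0 | in ⊤ | out ⊤ | prev − | push {}
  [9] u=1 | in ⊤ | out ⊤ | prev + | push {}
  [10] u=3 | in ⊤ | out ⊤ | prev − | push {0,1,2}
  [11] u=0 | in ⊤ | out ⊤ | ==
  [12] u=1 | in ⊤ | out ⊤ | ==
  [13] u=2 | in ⊤ | out ⊤ | ==

Converged values:
  [0] ⊤
  [1] ⊤
  [2] ⊤
  [3] ⊤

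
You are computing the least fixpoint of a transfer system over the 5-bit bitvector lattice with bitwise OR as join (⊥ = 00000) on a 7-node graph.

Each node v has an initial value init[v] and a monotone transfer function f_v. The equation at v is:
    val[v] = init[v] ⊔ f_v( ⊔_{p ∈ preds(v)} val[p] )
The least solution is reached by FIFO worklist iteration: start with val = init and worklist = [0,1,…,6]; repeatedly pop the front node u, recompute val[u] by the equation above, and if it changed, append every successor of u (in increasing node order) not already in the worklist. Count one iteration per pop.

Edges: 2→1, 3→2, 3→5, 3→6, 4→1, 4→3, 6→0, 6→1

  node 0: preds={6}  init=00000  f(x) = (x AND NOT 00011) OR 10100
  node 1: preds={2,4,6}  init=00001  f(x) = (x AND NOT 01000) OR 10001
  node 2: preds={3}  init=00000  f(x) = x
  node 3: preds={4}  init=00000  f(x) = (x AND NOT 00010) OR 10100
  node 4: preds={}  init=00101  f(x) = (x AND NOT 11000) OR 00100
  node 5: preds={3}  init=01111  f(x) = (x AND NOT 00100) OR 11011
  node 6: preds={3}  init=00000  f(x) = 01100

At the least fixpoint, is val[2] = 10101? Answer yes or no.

yes

Worklist (10 pops):
  #1 pop 0: in=00000 → 10100 (was 00000); enqueue []
  #2 pop 1: in=00101 → 10101 (was 00001); enqueue []
  #3 pop 2: in=00000 → 00000 (no change)
  #4 pop 3: in=00101 → 10101 (was 00000); enqueue [2]
  #5 pop 4: in=00000 → 00101 (no change)
  #6 pop 5: in=10101 → 11111 (was 01111); enqueue []
  #7 pop 6: in=10101 → 01100 (was 00000); enqueue [0,1]
  #8 pop 2: in=10101 → 10101 (was 00000); enqueue []
  #9 pop 0: in=01100 → 11100 (was 10100); enqueue []
  #10 pop 1: in=11101 → 10101 (no change)

Fixpoint:
  val[0] = 11100
  val[1] = 10101
  val[2] = 10101
  val[3] = 10101
  val[4] = 00101
  val[5] = 11111
  val[6] = 01100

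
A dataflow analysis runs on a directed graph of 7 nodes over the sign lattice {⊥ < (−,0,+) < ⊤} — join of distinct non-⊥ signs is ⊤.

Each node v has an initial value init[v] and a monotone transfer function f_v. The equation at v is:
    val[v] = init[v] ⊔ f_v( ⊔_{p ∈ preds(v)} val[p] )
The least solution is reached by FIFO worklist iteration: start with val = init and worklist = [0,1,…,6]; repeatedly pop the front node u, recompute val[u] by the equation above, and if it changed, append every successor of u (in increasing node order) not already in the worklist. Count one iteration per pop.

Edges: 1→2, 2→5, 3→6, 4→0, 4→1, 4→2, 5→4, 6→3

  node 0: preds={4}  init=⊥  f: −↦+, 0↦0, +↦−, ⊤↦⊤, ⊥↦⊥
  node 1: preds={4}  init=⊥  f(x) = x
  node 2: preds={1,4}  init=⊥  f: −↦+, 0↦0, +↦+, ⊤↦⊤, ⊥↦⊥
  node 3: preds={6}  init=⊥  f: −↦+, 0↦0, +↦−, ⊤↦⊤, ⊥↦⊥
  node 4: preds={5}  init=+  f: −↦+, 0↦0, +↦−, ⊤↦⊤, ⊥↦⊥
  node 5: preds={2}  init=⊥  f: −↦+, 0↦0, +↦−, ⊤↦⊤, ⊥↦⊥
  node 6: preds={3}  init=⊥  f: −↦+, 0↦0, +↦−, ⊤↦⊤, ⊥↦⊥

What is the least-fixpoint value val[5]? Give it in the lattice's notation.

−

Worklist (8 pops):
  #1 pop 0: in=+ → − (was ⊥); enqueue []
  #2 pop 1: in=+ → + (was ⊥); enqueue []
  #3 pop 2: in=+ → + (was ⊥); enqueue []
  #4 pop 3: in=⊥ → ⊥ (no change)
  #5 pop 4: in=⊥ → + (no change)
  #6 pop 5: in=+ → − (was ⊥); enqueue [4]
  #7 pop 6: in=⊥ → ⊥ (no change)
  #8 pop 4: in=− → + (no change)

Fixpoint:
  val[0] = −
  val[1] = +
  val[2] = +
  val[3] = ⊥
  val[4] = +
  val[5] = −
  val[6] = ⊥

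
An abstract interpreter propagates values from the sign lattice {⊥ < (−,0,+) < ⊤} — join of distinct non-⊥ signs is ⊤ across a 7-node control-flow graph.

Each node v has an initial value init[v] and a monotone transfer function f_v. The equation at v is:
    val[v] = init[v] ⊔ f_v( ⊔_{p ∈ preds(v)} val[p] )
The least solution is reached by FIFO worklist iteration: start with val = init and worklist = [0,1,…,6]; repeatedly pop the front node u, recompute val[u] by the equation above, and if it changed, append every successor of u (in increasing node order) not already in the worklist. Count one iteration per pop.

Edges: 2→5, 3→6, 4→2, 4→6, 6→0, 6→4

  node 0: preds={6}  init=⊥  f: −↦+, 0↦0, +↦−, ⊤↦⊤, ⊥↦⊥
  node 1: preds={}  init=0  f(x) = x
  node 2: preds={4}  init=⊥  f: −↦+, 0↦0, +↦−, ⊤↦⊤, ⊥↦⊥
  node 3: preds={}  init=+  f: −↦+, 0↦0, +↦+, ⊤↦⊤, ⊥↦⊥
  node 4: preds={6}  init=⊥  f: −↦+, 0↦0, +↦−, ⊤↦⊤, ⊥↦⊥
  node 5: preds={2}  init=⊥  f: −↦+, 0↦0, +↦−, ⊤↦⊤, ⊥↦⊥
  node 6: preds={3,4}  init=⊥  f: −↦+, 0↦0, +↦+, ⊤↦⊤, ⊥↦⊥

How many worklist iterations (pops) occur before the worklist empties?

Iteration log — 17 steps:
  step 1. node 0  ⊔preds=⊥  new=⊥  stable
  step 2. node 1  ⊔preds=⊥  new=0  stable
  step 3. node 2  ⊔preds=⊥  new=⊥  stable
  step 4. node 3  ⊔preds=⊥  new=+  stable
  step 5. node 4  ⊔preds=⊥  new=⊥  stable
  step 6. node 5  ⊔preds=⊥  new=⊥  stable
  step 7. node 6  ⊔preds=+  new=+  old=⊥  +wl: 0,4
  step 8. node 0  ⊔preds=+  new=−  old=⊥  +wl: 
  step 9. node 4  ⊔preds=+  new=−  old=⊥  +wl: 2,6
  step 10. node 2  ⊔preds=−  new=+  old=⊥  +wl: 5
  step 11. node 6  ⊔preds=⊤  new=⊤  old=+  +wl: 0,4
  step 12. node 5  ⊔preds=+  new=−  old=⊥  +wl: 
  step 13. node 0  ⊔preds=⊤  new=⊤  old=−  +wl: 
  step 14. node 4  ⊔preds=⊤  new=⊤  old=−  +wl: 2,6
  step 15. node 2  ⊔preds=⊤  new=⊤  old=+  +wl: 5
  step 16. node 6  ⊔preds=⊤  new=⊤  stable
  step 17. node 5  ⊔preds=⊤  new=⊤  old=−  +wl: 

Least fixpoint reached:
  node 0: ⊤
  node 1: 0
  node 2: ⊤
  node 3: +
  node 4: ⊤
  node 5: ⊤
  node 6: ⊤

17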